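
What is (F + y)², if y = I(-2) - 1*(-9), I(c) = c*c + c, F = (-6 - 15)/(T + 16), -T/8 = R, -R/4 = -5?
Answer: 286225/2304 ≈ 124.23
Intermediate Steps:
R = 20 (R = -4*(-5) = 20)
T = -160 (T = -8*20 = -160)
F = 7/48 (F = (-6 - 15)/(-160 + 16) = -21/(-144) = -21*(-1/144) = 7/48 ≈ 0.14583)
I(c) = c + c² (I(c) = c² + c = c + c²)
y = 11 (y = -2*(1 - 2) - 1*(-9) = -2*(-1) + 9 = 2 + 9 = 11)
(F + y)² = (7/48 + 11)² = (535/48)² = 286225/2304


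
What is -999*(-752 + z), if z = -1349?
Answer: 2098899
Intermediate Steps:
-999*(-752 + z) = -999*(-752 - 1349) = -999*(-2101) = 2098899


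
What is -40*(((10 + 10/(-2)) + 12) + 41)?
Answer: -2320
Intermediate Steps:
-40*(((10 + 10/(-2)) + 12) + 41) = -40*(((10 + 10*(-½)) + 12) + 41) = -40*(((10 - 5) + 12) + 41) = -40*((5 + 12) + 41) = -40*(17 + 41) = -40*58 = -2320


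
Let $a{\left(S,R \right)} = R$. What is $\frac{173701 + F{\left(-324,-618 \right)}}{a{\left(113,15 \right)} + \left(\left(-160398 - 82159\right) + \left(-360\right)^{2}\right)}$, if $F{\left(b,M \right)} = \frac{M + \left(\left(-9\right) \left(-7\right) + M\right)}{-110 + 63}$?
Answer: $- \frac{4082560}{2654137} \approx -1.5382$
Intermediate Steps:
$F{\left(b,M \right)} = - \frac{63}{47} - \frac{2 M}{47}$ ($F{\left(b,M \right)} = \frac{M + \left(63 + M\right)}{-47} = \left(63 + 2 M\right) \left(- \frac{1}{47}\right) = - \frac{63}{47} - \frac{2 M}{47}$)
$\frac{173701 + F{\left(-324,-618 \right)}}{a{\left(113,15 \right)} + \left(\left(-160398 - 82159\right) + \left(-360\right)^{2}\right)} = \frac{173701 - - \frac{1173}{47}}{15 + \left(\left(-160398 - 82159\right) + \left(-360\right)^{2}\right)} = \frac{173701 + \left(- \frac{63}{47} + \frac{1236}{47}\right)}{15 + \left(-242557 + 129600\right)} = \frac{173701 + \frac{1173}{47}}{15 - 112957} = \frac{8165120}{47 \left(-112942\right)} = \frac{8165120}{47} \left(- \frac{1}{112942}\right) = - \frac{4082560}{2654137}$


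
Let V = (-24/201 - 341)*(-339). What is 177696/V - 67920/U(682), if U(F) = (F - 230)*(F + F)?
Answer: 1256254029/880671715 ≈ 1.4265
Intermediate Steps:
U(F) = 2*F*(-230 + F) (U(F) = (-230 + F)*(2*F) = 2*F*(-230 + F))
V = 7747845/67 (V = (-24*1/201 - 341)*(-339) = (-8/67 - 341)*(-339) = -22855/67*(-339) = 7747845/67 ≈ 1.1564e+5)
177696/V - 67920/U(682) = 177696/(7747845/67) - 67920*1/(1364*(-230 + 682)) = 177696*(67/7747845) - 67920/(2*682*452) = 3968544/2582615 - 67920/616528 = 3968544/2582615 - 67920*1/616528 = 3968544/2582615 - 4245/38533 = 1256254029/880671715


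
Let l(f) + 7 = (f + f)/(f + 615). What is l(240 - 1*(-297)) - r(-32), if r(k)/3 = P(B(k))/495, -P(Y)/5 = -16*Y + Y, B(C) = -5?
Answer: -8015/2112 ≈ -3.7950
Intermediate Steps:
l(f) = -7 + 2*f/(615 + f) (l(f) = -7 + (f + f)/(f + 615) = -7 + (2*f)/(615 + f) = -7 + 2*f/(615 + f))
P(Y) = 75*Y (P(Y) = -5*(-16*Y + Y) = -(-75)*Y = 75*Y)
r(k) = -25/11 (r(k) = 3*((75*(-5))/495) = 3*(-375*1/495) = 3*(-25/33) = -25/11)
l(240 - 1*(-297)) - r(-32) = 5*(-861 - (240 - 1*(-297)))/(615 + (240 - 1*(-297))) - 1*(-25/11) = 5*(-861 - (240 + 297))/(615 + (240 + 297)) + 25/11 = 5*(-861 - 1*537)/(615 + 537) + 25/11 = 5*(-861 - 537)/1152 + 25/11 = 5*(1/1152)*(-1398) + 25/11 = -1165/192 + 25/11 = -8015/2112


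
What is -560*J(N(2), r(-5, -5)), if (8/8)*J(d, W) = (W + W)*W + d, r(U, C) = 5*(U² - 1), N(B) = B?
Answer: -16129120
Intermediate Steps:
r(U, C) = -5 + 5*U² (r(U, C) = 5*(-1 + U²) = -5 + 5*U²)
J(d, W) = d + 2*W² (J(d, W) = (W + W)*W + d = (2*W)*W + d = 2*W² + d = d + 2*W²)
-560*J(N(2), r(-5, -5)) = -560*(2 + 2*(-5 + 5*(-5)²)²) = -560*(2 + 2*(-5 + 5*25)²) = -560*(2 + 2*(-5 + 125)²) = -560*(2 + 2*120²) = -560*(2 + 2*14400) = -560*(2 + 28800) = -560*28802 = -16129120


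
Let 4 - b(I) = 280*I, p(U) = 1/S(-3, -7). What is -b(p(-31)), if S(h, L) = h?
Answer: -292/3 ≈ -97.333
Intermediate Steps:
p(U) = -⅓ (p(U) = 1/(-3) = -⅓)
b(I) = 4 - 280*I
-b(p(-31)) = -(4 - 280*(-⅓)) = -(4 + 280/3) = -1*292/3 = -292/3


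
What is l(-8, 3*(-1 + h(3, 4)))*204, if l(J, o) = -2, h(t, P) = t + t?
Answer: -408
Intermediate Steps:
h(t, P) = 2*t
l(-8, 3*(-1 + h(3, 4)))*204 = -2*204 = -408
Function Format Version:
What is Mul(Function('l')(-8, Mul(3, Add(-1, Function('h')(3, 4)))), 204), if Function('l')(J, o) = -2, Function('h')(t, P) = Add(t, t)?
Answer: -408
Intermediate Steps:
Function('h')(t, P) = Mul(2, t)
Mul(Function('l')(-8, Mul(3, Add(-1, Function('h')(3, 4)))), 204) = Mul(-2, 204) = -408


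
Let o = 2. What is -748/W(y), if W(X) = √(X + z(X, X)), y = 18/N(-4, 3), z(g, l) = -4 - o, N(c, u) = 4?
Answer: 748*I*√6/3 ≈ 610.74*I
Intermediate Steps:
z(g, l) = -6 (z(g, l) = -4 - 1*2 = -4 - 2 = -6)
y = 9/2 (y = 18/4 = 18*(¼) = 9/2 ≈ 4.5000)
W(X) = √(-6 + X) (W(X) = √(X - 6) = √(-6 + X))
-748/W(y) = -748/√(-6 + 9/2) = -748*(-I*√6/3) = -(-748)*I*√6/3 = 748*I*√6/3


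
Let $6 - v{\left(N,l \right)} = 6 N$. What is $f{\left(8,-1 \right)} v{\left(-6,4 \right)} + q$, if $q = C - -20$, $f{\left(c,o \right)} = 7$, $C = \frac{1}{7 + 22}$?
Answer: $\frac{9107}{29} \approx 314.03$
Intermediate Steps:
$C = \frac{1}{29} \approx 0.034483$
$v{\left(N,l \right)} = 6 - 6 N$
$q = \frac{581}{29}$ ($q = \frac{1}{29} - -20 = \frac{1}{29} + 20 = \frac{581}{29} \approx 20.034$)
$f{\left(8,-1 \right)} v{\left(-6,4 \right)} + q = 7 \left(6 - -36\right) + \frac{581}{29} = 7 \left(6 + 36\right) + \frac{581}{29} = 7 \cdot 42 + \frac{581}{29} = 294 + \frac{581}{29} = \frac{9107}{29}$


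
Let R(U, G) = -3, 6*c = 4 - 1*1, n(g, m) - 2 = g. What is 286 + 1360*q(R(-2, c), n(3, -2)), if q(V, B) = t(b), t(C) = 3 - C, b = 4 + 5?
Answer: -7874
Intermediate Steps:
n(g, m) = 2 + g
b = 9
c = 1/2 (c = (4 - 1*1)/6 = (4 - 1)/6 = (1/6)*3 = 1/2 ≈ 0.50000)
q(V, B) = -6 (q(V, B) = 3 - 1*9 = 3 - 9 = -6)
286 + 1360*q(R(-2, c), n(3, -2)) = 286 + 1360*(-6) = 286 - 8160 = -7874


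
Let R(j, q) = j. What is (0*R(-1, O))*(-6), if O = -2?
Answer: 0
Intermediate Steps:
(0*R(-1, O))*(-6) = (0*(-1))*(-6) = 0*(-6) = 0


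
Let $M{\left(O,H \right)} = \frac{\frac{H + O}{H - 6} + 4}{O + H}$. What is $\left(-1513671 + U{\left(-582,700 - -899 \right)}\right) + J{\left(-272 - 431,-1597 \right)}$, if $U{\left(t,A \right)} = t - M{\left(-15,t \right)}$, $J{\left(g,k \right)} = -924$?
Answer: $- \frac{177293890141}{117012} \approx -1.5152 \cdot 10^{6}$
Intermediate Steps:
$M{\left(O,H \right)} = \frac{4 + \frac{H + O}{-6 + H}}{H + O}$ ($M{\left(O,H \right)} = \frac{\frac{H + O}{-6 + H} + 4}{H + O} = \frac{4 + \frac{H + O}{-6 + H}}{H + O}$)
$U{\left(t,A \right)} = t - \frac{-39 + 5 t}{90 + t^{2} - 21 t}$ ($U{\left(t,A \right)} = t - \frac{-24 - 15 + 5 t}{t^{2} - 6 t - -90 + t \left(-15\right)} = t - \frac{-39 + 5 t}{t^{2} - 6 t + 90 - 15 t} = t - \frac{-39 + 5 t}{90 + t^{2} - 21 t}$)
$\left(-1513671 + U{\left(-582,700 - -899 \right)}\right) + J{\left(-272 - 431,-1597 \right)} = \left(-1513671 + \frac{39 + \left(-582\right)^{3} - 21 \left(-582\right)^{2} + 85 \left(-582\right)}{90 + \left(-582\right)^{2} - -12222}\right) - 924 = \left(-1513671 + \frac{39 - 197137368 - 7113204 - 49470}{90 + 338724 + 12222}\right) - 924 = \left(-1513671 + \frac{39 - 197137368 - 7113204 - 49470}{351036}\right) - 924 = \left(-1513671 + \frac{1}{351036} \left(-204300003\right)\right) - 924 = \left(-1513671 - \frac{68100001}{117012}\right) - 924 = - \frac{177185771053}{117012} - 924 = - \frac{177293890141}{117012}$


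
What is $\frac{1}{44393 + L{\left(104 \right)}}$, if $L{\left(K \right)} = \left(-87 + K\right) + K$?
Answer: $\frac{1}{44514} \approx 2.2465 \cdot 10^{-5}$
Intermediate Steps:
$L{\left(K \right)} = -87 + 2 K$
$\frac{1}{44393 + L{\left(104 \right)}} = \frac{1}{44393 + \left(-87 + 2 \cdot 104\right)} = \frac{1}{44393 + \left(-87 + 208\right)} = \frac{1}{44393 + 121} = \frac{1}{44514}$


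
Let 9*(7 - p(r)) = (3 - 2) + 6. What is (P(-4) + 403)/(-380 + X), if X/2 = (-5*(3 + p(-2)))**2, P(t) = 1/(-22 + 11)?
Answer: 179496/1725185 ≈ 0.10404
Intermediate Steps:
p(r) = 56/9 (p(r) = 7 - ((3 - 2) + 6)/9 = 7 - (1 + 6)/9 = 7 - 1/9*7 = 7 - 7/9 = 56/9)
P(t) = -1/11 (P(t) = 1/(-11) = -1/11)
X = 344450/81 (X = 2*(-5*(3 + 56/9))**2 = 2*(-5*83/9)**2 = 2*(-415/9)**2 = 2*(172225/81) = 344450/81 ≈ 4252.5)
(P(-4) + 403)/(-380 + X) = (-1/11 + 403)/(-380 + 344450/81) = 4432/(11*(313670/81)) = (4432/11)*(81/313670) = 179496/1725185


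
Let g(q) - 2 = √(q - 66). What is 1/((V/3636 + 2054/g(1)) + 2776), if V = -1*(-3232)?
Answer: 264213/754785751 + 27729*I*√65/7547857510 ≈ 0.00035005 + 2.9619e-5*I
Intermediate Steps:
V = 3232
g(q) = 2 + √(-66 + q) (g(q) = 2 + √(q - 66) = 2 + √(-66 + q))
1/((V/3636 + 2054/g(1)) + 2776) = 1/((3232/3636 + 2054/(2 + √(-66 + 1))) + 2776) = 1/((3232*(1/3636) + 2054/(2 + √(-65))) + 2776) = 1/((8/9 + 2054/(2 + I*√65)) + 2776) = 1/(24992/9 + 2054/(2 + I*√65))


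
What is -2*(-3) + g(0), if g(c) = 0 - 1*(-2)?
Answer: 8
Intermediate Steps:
g(c) = 2 (g(c) = 0 + 2 = 2)
-2*(-3) + g(0) = -2*(-3) + 2 = 6 + 2 = 8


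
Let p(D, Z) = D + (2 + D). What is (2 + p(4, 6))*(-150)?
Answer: -1800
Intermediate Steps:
p(D, Z) = 2 + 2*D
(2 + p(4, 6))*(-150) = (2 + (2 + 2*4))*(-150) = (2 + (2 + 8))*(-150) = (2 + 10)*(-150) = 12*(-150) = -1800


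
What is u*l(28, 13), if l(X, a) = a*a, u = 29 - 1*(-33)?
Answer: 10478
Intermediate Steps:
u = 62 (u = 29 + 33 = 62)
l(X, a) = a**2
u*l(28, 13) = 62*13**2 = 62*169 = 10478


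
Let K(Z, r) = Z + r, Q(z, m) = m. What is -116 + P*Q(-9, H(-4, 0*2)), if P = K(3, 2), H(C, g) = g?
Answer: -116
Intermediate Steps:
P = 5 (P = 3 + 2 = 5)
-116 + P*Q(-9, H(-4, 0*2)) = -116 + 5*(0*2) = -116 + 5*0 = -116 + 0 = -116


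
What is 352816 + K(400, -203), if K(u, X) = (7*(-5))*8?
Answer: 352536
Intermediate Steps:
K(u, X) = -280 (K(u, X) = -35*8 = -280)
352816 + K(400, -203) = 352816 - 280 = 352536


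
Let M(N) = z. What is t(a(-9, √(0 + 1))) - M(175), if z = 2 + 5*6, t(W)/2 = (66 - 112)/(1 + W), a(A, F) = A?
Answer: -41/2 ≈ -20.500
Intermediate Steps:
t(W) = -92/(1 + W) (t(W) = 2*((66 - 112)/(1 + W)) = 2*(-46/(1 + W)) = -92/(1 + W))
z = 32 (z = 2 + 30 = 32)
M(N) = 32
t(a(-9, √(0 + 1))) - M(175) = -92/(1 - 9) - 1*32 = -92/(-8) - 32 = -92*(-⅛) - 32 = 23/2 - 32 = -41/2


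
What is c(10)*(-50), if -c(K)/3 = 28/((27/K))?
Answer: 14000/9 ≈ 1555.6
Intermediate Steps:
c(K) = -28*K/9 (c(K) = -84/(27/K) = -84*K/27 = -28*K/9)
c(10)*(-50) = -28/9*10*(-50) = -280/9*(-50) = 14000/9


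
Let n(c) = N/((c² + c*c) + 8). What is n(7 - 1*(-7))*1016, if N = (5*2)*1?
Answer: 127/5 ≈ 25.400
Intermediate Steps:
N = 10 (N = 10*1 = 10)
n(c) = 10/(8 + 2*c²) (n(c) = 10/((c² + c*c) + 8) = 10/((c² + c²) + 8) = 10/(2*c² + 8) = 10/(8 + 2*c²))
n(7 - 1*(-7))*1016 = (5/(4 + (7 - 1*(-7))²))*1016 = (5/(4 + (7 + 7)²))*1016 = (5/(4 + 14²))*1016 = (5/(4 + 196))*1016 = (5/200)*1016 = (5*(1/200))*1016 = (1/40)*1016 = 127/5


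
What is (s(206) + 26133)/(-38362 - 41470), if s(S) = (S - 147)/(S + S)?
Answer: -10766855/32890784 ≈ -0.32735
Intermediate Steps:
s(S) = (-147 + S)/(2*S) (s(S) = (-147 + S)/((2*S)) = (-147 + S)*(1/(2*S)) = (-147 + S)/(2*S))
(s(206) + 26133)/(-38362 - 41470) = ((1/2)*(-147 + 206)/206 + 26133)/(-38362 - 41470) = ((1/2)*(1/206)*59 + 26133)/(-79832) = (59/412 + 26133)*(-1/79832) = (10766855/412)*(-1/79832) = -10766855/32890784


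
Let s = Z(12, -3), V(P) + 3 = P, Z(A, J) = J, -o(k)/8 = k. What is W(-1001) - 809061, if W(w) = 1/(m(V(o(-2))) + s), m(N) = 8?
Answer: -4045304/5 ≈ -8.0906e+5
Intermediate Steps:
o(k) = -8*k
V(P) = -3 + P
s = -3
W(w) = ⅕ (W(w) = 1/(8 - 3) = 1/5 = ⅕)
W(-1001) - 809061 = ⅕ - 809061 = -4045304/5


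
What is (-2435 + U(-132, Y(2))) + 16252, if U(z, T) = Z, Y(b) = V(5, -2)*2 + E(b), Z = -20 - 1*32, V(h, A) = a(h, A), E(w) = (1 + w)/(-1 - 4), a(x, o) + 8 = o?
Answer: 13765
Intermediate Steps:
a(x, o) = -8 + o
E(w) = -⅕ - w/5 (E(w) = (1 + w)/(-5) = (1 + w)*(-⅕) = -⅕ - w/5)
V(h, A) = -8 + A
Z = -52 (Z = -20 - 32 = -52)
Y(b) = -101/5 - b/5 (Y(b) = (-8 - 2)*2 + (-⅕ - b/5) = -10*2 + (-⅕ - b/5) = -20 + (-⅕ - b/5) = -101/5 - b/5)
U(z, T) = -52
(-2435 + U(-132, Y(2))) + 16252 = (-2435 - 52) + 16252 = -2487 + 16252 = 13765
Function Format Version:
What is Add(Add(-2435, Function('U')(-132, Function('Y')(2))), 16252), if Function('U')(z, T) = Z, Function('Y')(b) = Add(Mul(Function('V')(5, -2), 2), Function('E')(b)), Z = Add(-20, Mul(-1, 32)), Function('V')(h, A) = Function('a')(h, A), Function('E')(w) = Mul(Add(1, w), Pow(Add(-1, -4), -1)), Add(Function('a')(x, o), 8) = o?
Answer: 13765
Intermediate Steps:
Function('a')(x, o) = Add(-8, o)
Function('E')(w) = Add(Rational(-1, 5), Mul(Rational(-1, 5), w)) (Function('E')(w) = Mul(Add(1, w), Pow(-5, -1)) = Mul(Add(1, w), Rational(-1, 5)) = Add(Rational(-1, 5), Mul(Rational(-1, 5), w)))
Function('V')(h, A) = Add(-8, A)
Z = -52 (Z = Add(-20, -32) = -52)
Function('Y')(b) = Add(Rational(-101, 5), Mul(Rational(-1, 5), b)) (Function('Y')(b) = Add(Mul(Add(-8, -2), 2), Add(Rational(-1, 5), Mul(Rational(-1, 5), b))) = Add(Mul(-10, 2), Add(Rational(-1, 5), Mul(Rational(-1, 5), b))) = Add(-20, Add(Rational(-1, 5), Mul(Rational(-1, 5), b))) = Add(Rational(-101, 5), Mul(Rational(-1, 5), b)))
Function('U')(z, T) = -52
Add(Add(-2435, Function('U')(-132, Function('Y')(2))), 16252) = Add(Add(-2435, -52), 16252) = Add(-2487, 16252) = 13765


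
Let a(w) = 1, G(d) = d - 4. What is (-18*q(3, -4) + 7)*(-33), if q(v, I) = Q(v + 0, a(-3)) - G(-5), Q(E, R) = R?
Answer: 5709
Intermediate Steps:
G(d) = -4 + d
q(v, I) = 10 (q(v, I) = 1 - (-4 - 5) = 1 - 1*(-9) = 1 + 9 = 10)
(-18*q(3, -4) + 7)*(-33) = (-18*10 + 7)*(-33) = (-180 + 7)*(-33) = -173*(-33) = 5709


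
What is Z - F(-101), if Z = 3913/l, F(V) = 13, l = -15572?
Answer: -206349/15572 ≈ -13.251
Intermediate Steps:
Z = -3913/15572 (Z = 3913/(-15572) = 3913*(-1/15572) = -3913/15572 ≈ -0.25128)
Z - F(-101) = -3913/15572 - 1*13 = -3913/15572 - 13 = -206349/15572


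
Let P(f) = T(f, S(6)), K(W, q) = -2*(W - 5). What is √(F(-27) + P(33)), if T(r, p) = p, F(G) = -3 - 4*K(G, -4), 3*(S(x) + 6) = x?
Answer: I*√263 ≈ 16.217*I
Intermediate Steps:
S(x) = -6 + x/3
K(W, q) = 10 - 2*W (K(W, q) = -2*(-5 + W) = 10 - 2*W)
F(G) = -43 + 8*G (F(G) = -3 - 4*(10 - 2*G) = -3 + (-40 + 8*G) = -43 + 8*G)
P(f) = -4 (P(f) = -6 + (⅓)*6 = -6 + 2 = -4)
√(F(-27) + P(33)) = √((-43 + 8*(-27)) - 4) = √((-43 - 216) - 4) = √(-259 - 4) = √(-263) = I*√263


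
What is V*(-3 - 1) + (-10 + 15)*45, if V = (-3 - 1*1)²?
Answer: 161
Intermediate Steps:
V = 16 (V = (-3 - 1)² = (-4)² = 16)
V*(-3 - 1) + (-10 + 15)*45 = 16*(-3 - 1) + (-10 + 15)*45 = 16*(-4) + 5*45 = -64 + 225 = 161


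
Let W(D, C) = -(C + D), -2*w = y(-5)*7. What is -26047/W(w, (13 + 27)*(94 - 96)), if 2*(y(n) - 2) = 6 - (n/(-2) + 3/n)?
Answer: -1041880/3767 ≈ -276.58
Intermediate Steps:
y(n) = 5 - 3/(2*n) + n/4 (y(n) = 2 + (6 - (n/(-2) + 3/n))/2 = 2 + (6 - (n*(-1/2) + 3/n))/2 = 2 + (6 - (-n/2 + 3/n))/2 = 2 + (6 - (3/n - n/2))/2 = 2 + (6 + (n/2 - 3/n))/2 = 2 + (6 + n/2 - 3/n)/2 = 2 + (3 - 3/(2*n) + n/4) = 5 - 3/(2*n) + n/4)
w = -567/40 (w = -(1/4)*(-6 - 5*(20 - 5))/(-5)*7/2 = -(1/4)*(-1/5)*(-6 - 5*15)*7/2 = -(1/4)*(-1/5)*(-6 - 75)*7/2 = -(1/4)*(-1/5)*(-81)*7/2 = -81*7/40 = -1/2*567/20 = -567/40 ≈ -14.175)
W(D, C) = -C - D
-26047/W(w, (13 + 27)*(94 - 96)) = -26047/(-(13 + 27)*(94 - 96) - 1*(-567/40)) = -26047/(-40*(-2) + 567/40) = -26047/(-1*(-80) + 567/40) = -26047/(80 + 567/40) = -26047/3767/40 = -26047*40/3767 = -1041880/3767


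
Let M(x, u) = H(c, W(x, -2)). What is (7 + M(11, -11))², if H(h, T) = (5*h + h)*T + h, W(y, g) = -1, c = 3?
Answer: 64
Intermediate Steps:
H(h, T) = h + 6*T*h (H(h, T) = (6*h)*T + h = 6*T*h + h = h + 6*T*h)
M(x, u) = -15 (M(x, u) = 3*(1 + 6*(-1)) = 3*(1 - 6) = 3*(-5) = -15)
(7 + M(11, -11))² = (7 - 15)² = (-8)² = 64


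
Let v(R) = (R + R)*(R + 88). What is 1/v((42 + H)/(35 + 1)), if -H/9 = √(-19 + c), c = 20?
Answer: 72/11737 ≈ 0.0061344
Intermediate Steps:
H = -9 (H = -9*√(-19 + 20) = -9*√1 = -9*1 = -9)
v(R) = 2*R*(88 + R) (v(R) = (2*R)*(88 + R) = 2*R*(88 + R))
1/v((42 + H)/(35 + 1)) = 1/(2*((42 - 9)/(35 + 1))*(88 + (42 - 9)/(35 + 1))) = 1/(2*(33/36)*(88 + 33/36)) = 1/(2*(33*(1/36))*(88 + 33*(1/36))) = 1/(2*(11/12)*(88 + 11/12)) = 1/(2*(11/12)*(1067/12)) = 1/(11737/72) = 72/11737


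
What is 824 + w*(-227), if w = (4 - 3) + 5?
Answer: -538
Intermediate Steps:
w = 6 (w = 1 + 5 = 6)
824 + w*(-227) = 824 + 6*(-227) = 824 - 1362 = -538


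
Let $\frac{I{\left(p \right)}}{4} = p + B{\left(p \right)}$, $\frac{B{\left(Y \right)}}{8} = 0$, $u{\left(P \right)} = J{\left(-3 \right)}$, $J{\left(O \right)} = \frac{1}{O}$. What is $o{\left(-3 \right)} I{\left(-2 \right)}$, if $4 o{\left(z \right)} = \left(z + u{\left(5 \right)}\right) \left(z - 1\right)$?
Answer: $- \frac{80}{3} \approx -26.667$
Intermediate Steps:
$u{\left(P \right)} = - \frac{1}{3}$ ($u{\left(P \right)} = \frac{1}{-3} = - \frac{1}{3}$)
$B{\left(Y \right)} = 0$ ($B{\left(Y \right)} = 8 \cdot 0 = 0$)
$I{\left(p \right)} = 4 p$ ($I{\left(p \right)} = 4 \left(p + 0\right) = 4 p$)
$o{\left(z \right)} = \frac{\left(-1 + z\right) \left(- \frac{1}{3} + z\right)}{4}$ ($o{\left(z \right)} = \frac{\left(z - \frac{1}{3}\right) \left(z - 1\right)}{4} = \frac{\left(- \frac{1}{3} + z\right) \left(-1 + z\right)}{4} = \frac{\left(-1 + z\right) \left(- \frac{1}{3} + z\right)}{4}$)
$o{\left(-3 \right)} I{\left(-2 \right)} = \left(\frac{1}{12} - -1 + \frac{\left(-3\right)^{2}}{4}\right) 4 \left(-2\right) = \left(\frac{1}{12} + 1 + \frac{1}{4} \cdot 9\right) \left(-8\right) = \left(\frac{1}{12} + 1 + \frac{9}{4}\right) \left(-8\right) = \frac{10}{3} \left(-8\right) = - \frac{80}{3}$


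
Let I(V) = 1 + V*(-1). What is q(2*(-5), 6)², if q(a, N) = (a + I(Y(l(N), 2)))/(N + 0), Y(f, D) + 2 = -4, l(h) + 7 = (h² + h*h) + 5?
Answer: ¼ ≈ 0.25000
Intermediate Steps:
l(h) = -2 + 2*h² (l(h) = -7 + ((h² + h*h) + 5) = -7 + ((h² + h²) + 5) = -7 + (2*h² + 5) = -7 + (5 + 2*h²) = -2 + 2*h²)
Y(f, D) = -6 (Y(f, D) = -2 - 4 = -6)
I(V) = 1 - V
q(a, N) = (7 + a)/N (q(a, N) = (a + (1 - 1*(-6)))/(N + 0) = (a + (1 + 6))/N = (a + 7)/N = (7 + a)/N)
q(2*(-5), 6)² = ((7 + 2*(-5))/6)² = ((7 - 10)/6)² = ((⅙)*(-3))² = (-½)² = ¼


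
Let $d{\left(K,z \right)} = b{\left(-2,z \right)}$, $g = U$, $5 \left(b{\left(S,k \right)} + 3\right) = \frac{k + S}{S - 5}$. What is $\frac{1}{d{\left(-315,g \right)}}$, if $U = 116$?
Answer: $- \frac{35}{219} \approx -0.15982$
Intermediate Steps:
$b{\left(S,k \right)} = -3 + \frac{S + k}{5 \left(-5 + S\right)}$ ($b{\left(S,k \right)} = -3 + \frac{\left(k + S\right) \frac{1}{S - 5}}{5} = -3 + \frac{\left(S + k\right) \frac{1}{-5 + S}}{5} = -3 + \frac{\frac{1}{-5 + S} \left(S + k\right)}{5} = -3 + \frac{S + k}{5 \left(-5 + S\right)}$)
$g = 116$
$d{\left(K,z \right)} = - \frac{103}{35} - \frac{z}{35}$ ($d{\left(K,z \right)} = \frac{75 + z - -28}{5 \left(-5 - 2\right)} = \frac{75 + z + 28}{5 \left(-7\right)} = \frac{1}{5} \left(- \frac{1}{7}\right) \left(103 + z\right) = - \frac{103}{35} - \frac{z}{35}$)
$\frac{1}{d{\left(-315,g \right)}} = \frac{1}{- \frac{103}{35} - \frac{116}{35}} = \frac{1}{- \frac{219}{35}} = - \frac{35}{219}$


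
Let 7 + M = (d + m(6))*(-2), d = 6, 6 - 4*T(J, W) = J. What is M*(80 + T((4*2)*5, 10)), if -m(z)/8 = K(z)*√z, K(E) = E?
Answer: -2717/2 + 6864*√6 ≈ 15455.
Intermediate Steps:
T(J, W) = 3/2 - J/4
m(z) = -8*z^(3/2) (m(z) = -8*z*√z = -8*z^(3/2))
M = -19 + 96*√6 (M = -7 + (6 - 48*√6)*(-2) = -7 + (-12 + 96*√6) = -19 + 96*√6 ≈ 216.15)
M*(80 + T((4*2)*5, 10)) = (-19 + 96*√6)*(80 + (3/2 - 4*2*5/4)) = (-19 + 96*√6)*(80 + (3/2 - 2*5)) = (-19 + 96*√6)*(80 + (3/2 - ¼*40)) = (-19 + 96*√6)*(80 + (3/2 - 10)) = (-19 + 96*√6)*(80 - 17/2) = (-19 + 96*√6)*(143/2) = -2717/2 + 6864*√6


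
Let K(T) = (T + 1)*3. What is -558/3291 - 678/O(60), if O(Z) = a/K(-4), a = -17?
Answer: -6697056/18649 ≈ -359.11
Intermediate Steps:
K(T) = 3 + 3*T (K(T) = (1 + T)*3 = 3 + 3*T)
O(Z) = 17/9 (O(Z) = -17/(3 + 3*(-4)) = -17/(3 - 12) = -17/(-9) = -17*(-⅑) = 17/9)
-558/3291 - 678/O(60) = -558/3291 - 678/17/9 = -558*1/3291 - 678*9/17 = -186/1097 - 6102/17 = -6697056/18649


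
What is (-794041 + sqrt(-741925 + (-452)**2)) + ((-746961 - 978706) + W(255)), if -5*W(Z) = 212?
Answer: -12598752/5 + I*sqrt(537621) ≈ -2.5198e+6 + 733.23*I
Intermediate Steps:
W(Z) = -212/5 (W(Z) = -1/5*212 = -212/5)
(-794041 + sqrt(-741925 + (-452)**2)) + ((-746961 - 978706) + W(255)) = (-794041 + sqrt(-741925 + (-452)**2)) + ((-746961 - 978706) - 212/5) = (-794041 + sqrt(-741925 + 204304)) + (-1725667 - 212/5) = (-794041 + sqrt(-537621)) - 8628547/5 = (-794041 + I*sqrt(537621)) - 8628547/5 = -12598752/5 + I*sqrt(537621)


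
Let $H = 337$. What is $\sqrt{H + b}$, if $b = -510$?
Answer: $i \sqrt{173} \approx 13.153 i$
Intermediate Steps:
$\sqrt{H + b} = \sqrt{337 - 510} = \sqrt{-173} = i \sqrt{173}$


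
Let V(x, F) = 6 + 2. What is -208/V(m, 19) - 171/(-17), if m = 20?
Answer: -271/17 ≈ -15.941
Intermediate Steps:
V(x, F) = 8
-208/V(m, 19) - 171/(-17) = -208/8 - 171/(-17) = -208*1/8 - 171*(-1/17) = -26 + 171/17 = -271/17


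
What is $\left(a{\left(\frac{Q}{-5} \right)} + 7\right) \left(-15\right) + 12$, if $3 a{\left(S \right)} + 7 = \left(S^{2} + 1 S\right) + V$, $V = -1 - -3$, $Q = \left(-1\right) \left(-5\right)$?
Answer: $-68$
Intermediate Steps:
$Q = 5$
$V = 2$ ($V = -1 + 3 = 2$)
$a{\left(S \right)} = - \frac{5}{3} + \frac{S}{3} + \frac{S^{2}}{3}$ ($a{\left(S \right)} = - \frac{7}{3} + \frac{\left(S^{2} + 1 S\right) + 2}{3} = - \frac{7}{3} + \frac{\left(S^{2} + S\right) + 2}{3} = - \frac{7}{3} + \frac{\left(S + S^{2}\right) + 2}{3} = - \frac{7}{3} + \frac{2 + S + S^{2}}{3} = - \frac{7}{3} + \left(\frac{2}{3} + \frac{S}{3} + \frac{S^{2}}{3}\right) = - \frac{5}{3} + \frac{S}{3} + \frac{S^{2}}{3}$)
$\left(a{\left(\frac{Q}{-5} \right)} + 7\right) \left(-15\right) + 12 = \left(\left(- \frac{5}{3} + \frac{5 \frac{1}{-5}}{3} + \frac{\left(\frac{5}{-5}\right)^{2}}{3}\right) + 7\right) \left(-15\right) + 12 = \left(\left(- \frac{5}{3} + \frac{5 \left(- \frac{1}{5}\right)}{3} + \frac{\left(5 \left(- \frac{1}{5}\right)\right)^{2}}{3}\right) + 7\right) \left(-15\right) + 12 = \left(\left(- \frac{5}{3} + \frac{1}{3} \left(-1\right) + \frac{\left(-1\right)^{2}}{3}\right) + 7\right) \left(-15\right) + 12 = \left(\left(- \frac{5}{3} - \frac{1}{3} + \frac{1}{3} \cdot 1\right) + 7\right) \left(-15\right) + 12 = \left(\left(- \frac{5}{3} - \frac{1}{3} + \frac{1}{3}\right) + 7\right) \left(-15\right) + 12 = \left(- \frac{5}{3} + 7\right) \left(-15\right) + 12 = \frac{16}{3} \left(-15\right) + 12 = -80 + 12 = -68$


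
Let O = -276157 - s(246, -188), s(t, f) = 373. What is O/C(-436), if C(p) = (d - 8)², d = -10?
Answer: -138265/162 ≈ -853.49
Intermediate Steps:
C(p) = 324 (C(p) = (-10 - 8)² = (-18)² = 324)
O = -276530 (O = -276157 - 1*373 = -276157 - 373 = -276530)
O/C(-436) = -276530/324 = -276530*1/324 = -138265/162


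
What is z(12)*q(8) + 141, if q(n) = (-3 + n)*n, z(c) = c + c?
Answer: 1101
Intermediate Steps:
z(c) = 2*c
q(n) = n*(-3 + n)
z(12)*q(8) + 141 = (2*12)*(8*(-3 + 8)) + 141 = 24*(8*5) + 141 = 24*40 + 141 = 960 + 141 = 1101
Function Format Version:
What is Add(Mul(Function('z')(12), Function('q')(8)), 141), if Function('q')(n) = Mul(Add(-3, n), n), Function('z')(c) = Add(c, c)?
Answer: 1101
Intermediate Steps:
Function('z')(c) = Mul(2, c)
Function('q')(n) = Mul(n, Add(-3, n))
Add(Mul(Function('z')(12), Function('q')(8)), 141) = Add(Mul(Mul(2, 12), Mul(8, Add(-3, 8))), 141) = Add(Mul(24, Mul(8, 5)), 141) = Add(Mul(24, 40), 141) = Add(960, 141) = 1101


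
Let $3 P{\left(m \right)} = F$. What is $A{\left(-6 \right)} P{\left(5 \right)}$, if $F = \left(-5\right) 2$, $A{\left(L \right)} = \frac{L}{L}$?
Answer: $- \frac{10}{3} \approx -3.3333$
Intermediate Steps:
$A{\left(L \right)} = 1$
$F = -10$
$P{\left(m \right)} = - \frac{10}{3}$ ($P{\left(m \right)} = \frac{1}{3} \left(-10\right) = - \frac{10}{3}$)
$A{\left(-6 \right)} P{\left(5 \right)} = 1 \left(- \frac{10}{3}\right) = - \frac{10}{3}$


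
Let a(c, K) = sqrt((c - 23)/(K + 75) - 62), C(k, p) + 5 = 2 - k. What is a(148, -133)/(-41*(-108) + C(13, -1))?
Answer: 61*I*sqrt(58)/255896 ≈ 0.0018154*I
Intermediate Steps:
C(k, p) = -3 - k (C(k, p) = -5 + (2 - k) = -3 - k)
a(c, K) = sqrt(-62 + (-23 + c)/(75 + K)) (a(c, K) = sqrt((-23 + c)/(75 + K) - 62) = sqrt(-62 + (-23 + c)/(75 + K)))
a(148, -133)/(-41*(-108) + C(13, -1)) = sqrt((-4673 + 148 - 62*(-133))/(75 - 133))/(-41*(-108) + (-3 - 1*13)) = sqrt((-4673 + 148 + 8246)/(-58))/(4428 + (-3 - 13)) = sqrt(-1/58*3721)/(4428 - 16) = sqrt(-3721/58)/4412 = (61*I*sqrt(58)/58)*(1/4412) = 61*I*sqrt(58)/255896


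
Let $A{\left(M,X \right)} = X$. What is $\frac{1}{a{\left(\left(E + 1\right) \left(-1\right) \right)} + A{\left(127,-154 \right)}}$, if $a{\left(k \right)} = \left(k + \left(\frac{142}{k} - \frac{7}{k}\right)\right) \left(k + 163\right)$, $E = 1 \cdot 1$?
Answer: $- \frac{2}{22687} \approx -8.8156 \cdot 10^{-5}$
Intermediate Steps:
$E = 1$
$a{\left(k \right)} = \left(163 + k\right) \left(k + \frac{135}{k}\right)$ ($a{\left(k \right)} = \left(k + \frac{135}{k}\right) \left(163 + k\right) = \left(163 + k\right) \left(k + \frac{135}{k}\right)$)
$\frac{1}{a{\left(\left(E + 1\right) \left(-1\right) \right)} + A{\left(127,-154 \right)}} = \frac{1}{\left(135 + \left(\left(1 + 1\right) \left(-1\right)\right)^{2} + 163 \left(1 + 1\right) \left(-1\right) + \frac{22005}{\left(1 + 1\right) \left(-1\right)}\right) - 154} = \frac{1}{\left(135 + \left(2 \left(-1\right)\right)^{2} + 163 \cdot 2 \left(-1\right) + \frac{22005}{2 \left(-1\right)}\right) - 154} = \frac{1}{\left(135 + \left(-2\right)^{2} + 163 \left(-2\right) + \frac{22005}{-2}\right) - 154} = \frac{1}{\left(135 + 4 - 326 + 22005 \left(- \frac{1}{2}\right)\right) - 154} = \frac{1}{\left(135 + 4 - 326 - \frac{22005}{2}\right) - 154} = \frac{1}{- \frac{22379}{2} - 154} = \frac{1}{- \frac{22687}{2}} = - \frac{2}{22687}$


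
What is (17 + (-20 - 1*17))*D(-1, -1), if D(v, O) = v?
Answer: 20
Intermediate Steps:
(17 + (-20 - 1*17))*D(-1, -1) = (17 + (-20 - 1*17))*(-1) = (17 + (-20 - 17))*(-1) = (17 - 37)*(-1) = -20*(-1) = 20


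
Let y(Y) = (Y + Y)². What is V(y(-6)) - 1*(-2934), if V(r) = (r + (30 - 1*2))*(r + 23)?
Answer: 31658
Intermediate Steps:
y(Y) = 4*Y² (y(Y) = (2*Y)² = 4*Y²)
V(r) = (23 + r)*(28 + r) (V(r) = (r + (30 - 2))*(23 + r) = (r + 28)*(23 + r) = (28 + r)*(23 + r) = (23 + r)*(28 + r))
V(y(-6)) - 1*(-2934) = (644 + (4*(-6)²)² + 51*(4*(-6)²)) - 1*(-2934) = (644 + (4*36)² + 51*(4*36)) + 2934 = (644 + 144² + 51*144) + 2934 = (644 + 20736 + 7344) + 2934 = 28724 + 2934 = 31658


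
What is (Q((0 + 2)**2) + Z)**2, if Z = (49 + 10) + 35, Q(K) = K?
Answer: 9604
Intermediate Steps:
Z = 94 (Z = 59 + 35 = 94)
(Q((0 + 2)**2) + Z)**2 = ((0 + 2)**2 + 94)**2 = (2**2 + 94)**2 = (4 + 94)**2 = 98**2 = 9604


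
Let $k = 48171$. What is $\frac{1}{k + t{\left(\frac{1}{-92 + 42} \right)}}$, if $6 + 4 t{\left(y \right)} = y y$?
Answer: $\frac{10000}{481695001} \approx 2.076 \cdot 10^{-5}$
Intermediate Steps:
$t{\left(y \right)} = - \frac{3}{2} + \frac{y^{2}}{4}$ ($t{\left(y \right)} = - \frac{3}{2} + \frac{y y}{4} = - \frac{3}{2} + \frac{y^{2}}{4}$)
$\frac{1}{k + t{\left(\frac{1}{-92 + 42} \right)}} = \frac{1}{48171 - \left(\frac{3}{2} - \frac{\left(\frac{1}{-92 + 42}\right)^{2}}{4}\right)} = \frac{1}{48171 - \left(\frac{3}{2} - \frac{\left(\frac{1}{-50}\right)^{2}}{4}\right)} = \frac{1}{48171 - \left(\frac{3}{2} - \frac{\left(- \frac{1}{50}\right)^{2}}{4}\right)} = \frac{1}{48171 + \left(- \frac{3}{2} + \frac{1}{4} \cdot \frac{1}{2500}\right)} = \frac{1}{48171 + \left(- \frac{3}{2} + \frac{1}{10000}\right)} = \frac{1}{48171 - \frac{14999}{10000}} = \frac{1}{\frac{481695001}{10000}} = \frac{10000}{481695001}$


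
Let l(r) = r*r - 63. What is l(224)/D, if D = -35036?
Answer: -50113/35036 ≈ -1.4303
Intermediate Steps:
l(r) = -63 + r**2 (l(r) = r**2 - 63 = -63 + r**2)
l(224)/D = (-63 + 224**2)/(-35036) = (-63 + 50176)*(-1/35036) = 50113*(-1/35036) = -50113/35036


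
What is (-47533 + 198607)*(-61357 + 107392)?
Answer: 6954691590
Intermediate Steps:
(-47533 + 198607)*(-61357 + 107392) = 151074*46035 = 6954691590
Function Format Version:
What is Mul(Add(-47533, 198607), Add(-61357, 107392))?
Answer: 6954691590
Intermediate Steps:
Mul(Add(-47533, 198607), Add(-61357, 107392)) = Mul(151074, 46035) = 6954691590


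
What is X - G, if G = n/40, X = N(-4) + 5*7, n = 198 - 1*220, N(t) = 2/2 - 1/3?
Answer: 2173/60 ≈ 36.217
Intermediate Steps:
N(t) = ⅔ (N(t) = 2*(½) - 1*⅓ = 1 - ⅓ = ⅔)
n = -22 (n = 198 - 220 = -22)
X = 107/3 (X = ⅔ + 5*7 = ⅔ + 35 = 107/3 ≈ 35.667)
G = -11/20 (G = -22/40 = -22*1/40 = -11/20 ≈ -0.55000)
X - G = 107/3 - 1*(-11/20) = 107/3 + 11/20 = 2173/60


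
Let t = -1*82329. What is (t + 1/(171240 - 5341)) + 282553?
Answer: 33216961377/165899 ≈ 2.0022e+5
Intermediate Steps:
t = -82329
(t + 1/(171240 - 5341)) + 282553 = (-82329 + 1/(171240 - 5341)) + 282553 = (-82329 + 1/165899) + 282553 = -13658298770/165899 + 282553 = 33216961377/165899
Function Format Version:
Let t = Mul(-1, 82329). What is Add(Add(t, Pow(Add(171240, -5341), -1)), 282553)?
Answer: Rational(33216961377, 165899) ≈ 2.0022e+5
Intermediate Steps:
t = -82329
Add(Add(t, Pow(Add(171240, -5341), -1)), 282553) = Add(Add(-82329, Pow(Add(171240, -5341), -1)), 282553) = Add(Add(-82329, Pow(165899, -1)), 282553) = Add(Add(-82329, Rational(1, 165899)), 282553) = Add(Rational(-13658298770, 165899), 282553) = Rational(33216961377, 165899)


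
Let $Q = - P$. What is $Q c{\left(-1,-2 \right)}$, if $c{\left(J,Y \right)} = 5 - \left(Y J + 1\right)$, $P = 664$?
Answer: $-1328$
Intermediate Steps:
$c{\left(J,Y \right)} = 4 - J Y$ ($c{\left(J,Y \right)} = 5 - \left(J Y + 1\right) = 5 - \left(1 + J Y\right) = 4 - J Y$)
$Q = -664$ ($Q = \left(-1\right) 664 = -664$)
$Q c{\left(-1,-2 \right)} = - 664 \left(4 - \left(-1\right) \left(-2\right)\right) = - 664 \left(4 - 2\right) = \left(-664\right) 2 = -1328$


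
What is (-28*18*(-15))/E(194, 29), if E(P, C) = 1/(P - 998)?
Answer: -6078240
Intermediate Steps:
E(P, C) = 1/(-998 + P)
(-28*18*(-15))/E(194, 29) = (-28*18*(-15))/(1/(-998 + 194)) = (-504*(-15))/(1/(-804)) = 7560/(-1/804) = 7560*(-804) = -6078240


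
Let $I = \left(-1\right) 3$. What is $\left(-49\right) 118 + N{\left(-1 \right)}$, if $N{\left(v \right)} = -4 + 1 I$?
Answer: $-5789$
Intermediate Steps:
$I = -3$
$N{\left(v \right)} = -7$ ($N{\left(v \right)} = -4 + 1 \left(-3\right) = -4 - 3 = -7$)
$\left(-49\right) 118 + N{\left(-1 \right)} = \left(-49\right) 118 - 7 = -5782 - 7 = -5789$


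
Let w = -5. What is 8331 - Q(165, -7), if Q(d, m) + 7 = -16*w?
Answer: 8258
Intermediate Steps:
Q(d, m) = 73 (Q(d, m) = -7 - 16*(-5) = -7 + 80 = 73)
8331 - Q(165, -7) = 8331 - 1*73 = 8331 - 73 = 8258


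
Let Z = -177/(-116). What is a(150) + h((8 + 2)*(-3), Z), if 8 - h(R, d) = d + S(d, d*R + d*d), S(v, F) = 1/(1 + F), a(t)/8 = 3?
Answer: 2020664521/66256300 ≈ 30.498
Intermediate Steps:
a(t) = 24 (a(t) = 8*3 = 24)
Z = 177/116 (Z = -177*(-1/116) = 177/116 ≈ 1.5259)
h(R, d) = 8 - d - 1/(1 + d² + R*d) (h(R, d) = 8 - (d + 1/(1 + (d*R + d*d))) = 8 - (d + 1/(1 + (R*d + d²))) = 8 - (d + 1/(1 + (d² + R*d))) = 8 - (d + 1/(1 + d² + R*d)) = 8 + (-d - 1/(1 + d² + R*d)) = 8 - d - 1/(1 + d² + R*d))
a(150) + h((8 + 2)*(-3), Z) = 24 + (-1 + (1 + 177*((8 + 2)*(-3) + 177/116)/116)*(8 - 1*177/116))/(1 + 177*((8 + 2)*(-3) + 177/116)/116) = 24 + (-1 + (1 + 177*(10*(-3) + 177/116)/116)*(8 - 177/116))/(1 + 177*(10*(-3) + 177/116)/116) = 24 + (-1 + (1 + 177*(-30 + 177/116)/116)*(751/116))/(1 + 177*(-30 + 177/116)/116) = 24 + (-1 + (1 + (177/116)*(-3303/116))*(751/116))/(1 + (177/116)*(-3303/116)) = 24 + (-1 + (1 - 584631/13456)*(751/116))/(1 - 584631/13456) = 24 + (-1 - 571175/13456*751/116)/(-571175/13456) = 24 - 13456*(-1 - 428952425/1560896)/571175 = 24 - 13456/571175*(-430513321/1560896) = 24 + 430513321/66256300 = 2020664521/66256300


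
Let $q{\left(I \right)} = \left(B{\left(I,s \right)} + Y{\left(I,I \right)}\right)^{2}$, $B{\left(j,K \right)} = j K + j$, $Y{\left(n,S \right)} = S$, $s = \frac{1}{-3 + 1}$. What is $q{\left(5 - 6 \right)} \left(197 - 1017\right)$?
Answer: $-1845$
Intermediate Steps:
$s = - \frac{1}{2}$ ($s = \frac{1}{-2} = - \frac{1}{2} \approx -0.5$)
$B{\left(j,K \right)} = j + K j$ ($B{\left(j,K \right)} = K j + j = j + K j$)
$q{\left(I \right)} = \frac{9 I^{2}}{4}$ ($q{\left(I \right)} = \left(I \left(1 - \frac{1}{2}\right) + I\right)^{2} = \left(I \frac{1}{2} + I\right)^{2} = \left(\frac{I}{2} + I\right)^{2} = \left(\frac{3 I}{2}\right)^{2} = \frac{9 I^{2}}{4}$)
$q{\left(5 - 6 \right)} \left(197 - 1017\right) = \frac{9 \left(5 - 6\right)^{2}}{4} \left(197 - 1017\right) = \frac{9 \left(5 - 6\right)^{2}}{4} \left(-820\right) = \frac{9 \left(-1\right)^{2}}{4} \left(-820\right) = \frac{9}{4} \cdot 1 \left(-820\right) = \frac{9}{4} \left(-820\right) = -1845$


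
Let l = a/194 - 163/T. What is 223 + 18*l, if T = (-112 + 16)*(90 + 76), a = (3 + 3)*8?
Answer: 58646761/257632 ≈ 227.64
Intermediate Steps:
a = 48 (a = 6*8 = 48)
T = -15936 (T = -96*166 = -15936)
l = 398275/1545792 (l = 48/194 - 163/(-15936) = 48*(1/194) - 163*(-1/15936) = 24/97 + 163/15936 = 398275/1545792 ≈ 0.25765)
223 + 18*l = 223 + 18*(398275/1545792) = 223 + 1194825/257632 = 58646761/257632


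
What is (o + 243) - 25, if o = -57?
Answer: 161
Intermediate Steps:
(o + 243) - 25 = (-57 + 243) - 25 = 186 - 25 = 161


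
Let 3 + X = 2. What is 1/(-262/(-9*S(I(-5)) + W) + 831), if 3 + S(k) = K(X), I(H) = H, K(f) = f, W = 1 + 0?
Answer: 37/30485 ≈ 0.0012137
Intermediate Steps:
W = 1
X = -1 (X = -3 + 2 = -1)
S(k) = -4 (S(k) = -3 - 1 = -4)
1/(-262/(-9*S(I(-5)) + W) + 831) = 1/(-262/(-9*(-4) + 1) + 831) = 1/(-262/(36 + 1) + 831) = 1/(-262/37 + 831) = 1/(30485/37) = 37/30485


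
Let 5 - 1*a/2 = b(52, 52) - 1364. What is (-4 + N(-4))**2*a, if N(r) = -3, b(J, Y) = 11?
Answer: 133084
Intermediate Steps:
a = 2716 (a = 10 - 2*(11 - 1364) = 10 - 2*(-1353) = 10 + 2706 = 2716)
(-4 + N(-4))**2*a = (-4 - 3)**2*2716 = (-7)**2*2716 = 49*2716 = 133084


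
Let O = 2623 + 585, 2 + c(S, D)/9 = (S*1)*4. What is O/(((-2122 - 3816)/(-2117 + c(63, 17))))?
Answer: -213332/2969 ≈ -71.853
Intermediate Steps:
c(S, D) = -18 + 36*S (c(S, D) = -18 + 9*((S*1)*4) = -18 + 9*(S*4) = -18 + 9*(4*S) = -18 + 36*S)
O = 3208
O/(((-2122 - 3816)/(-2117 + c(63, 17)))) = 3208/(((-2122 - 3816)/(-2117 + (-18 + 36*63)))) = 3208/((-5938/(-2117 + (-18 + 2268)))) = 3208/((-5938/(-2117 + 2250))) = 3208/((-5938/133)) = 3208/((-5938*1/133)) = 3208/(-5938/133) = 3208*(-133/5938) = -213332/2969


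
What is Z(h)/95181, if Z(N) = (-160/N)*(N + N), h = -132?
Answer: -320/95181 ≈ -0.0033620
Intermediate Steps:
Z(N) = -320 (Z(N) = (-160/N)*(2*N) = -320)
Z(h)/95181 = -320/95181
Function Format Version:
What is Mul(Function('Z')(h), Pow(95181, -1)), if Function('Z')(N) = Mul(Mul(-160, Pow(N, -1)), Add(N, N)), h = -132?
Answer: Rational(-320, 95181) ≈ -0.0033620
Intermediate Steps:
Function('Z')(N) = -320 (Function('Z')(N) = Mul(Mul(-160, Pow(N, -1)), Mul(2, N)) = -320)
Mul(Function('Z')(h), Pow(95181, -1)) = Mul(-320, Pow(95181, -1)) = Mul(-320, Rational(1, 95181)) = Rational(-320, 95181)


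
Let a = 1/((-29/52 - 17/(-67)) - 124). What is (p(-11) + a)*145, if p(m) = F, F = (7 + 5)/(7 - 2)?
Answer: 30040984/86615 ≈ 346.83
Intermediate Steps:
F = 12/5 ≈ 2.4000
p(m) = 12/5
a = -3484/433075 (a = 1/((-29*1/52 - 17*(-1/67)) - 124) = 1/((-29/52 + 17/67) - 124) = 1/(-1059/3484 - 124) = 1/(-433075/3484) = -3484/433075 ≈ -0.0080448)
(p(-11) + a)*145 = (12/5 - 3484/433075)*145 = (1035896/433075)*145 = 30040984/86615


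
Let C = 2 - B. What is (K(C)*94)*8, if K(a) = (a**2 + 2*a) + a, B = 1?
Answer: 3008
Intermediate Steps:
C = 1 (C = 2 - 1*1 = 2 - 1 = 1)
K(a) = a**2 + 3*a
(K(C)*94)*8 = ((1*(3 + 1))*94)*8 = ((1*4)*94)*8 = (4*94)*8 = 376*8 = 3008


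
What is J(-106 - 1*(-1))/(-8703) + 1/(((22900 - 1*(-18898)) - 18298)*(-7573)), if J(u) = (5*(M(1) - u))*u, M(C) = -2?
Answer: 3207828134599/516277915500 ≈ 6.2134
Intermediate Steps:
J(u) = u*(-10 - 5*u) (J(u) = (5*(-2 - u))*u = (-10 - 5*u)*u = u*(-10 - 5*u))
J(-106 - 1*(-1))/(-8703) + 1/(((22900 - 1*(-18898)) - 18298)*(-7573)) = -5*(-106 - 1*(-1))*(2 + (-106 - 1*(-1)))/(-8703) + 1/(((22900 - 1*(-18898)) - 18298)*(-7573)) = -5*(-106 + 1)*(2 + (-106 + 1))*(-1/8703) - 1/7573/((22900 + 18898) - 18298) = -5*(-105)*(2 - 105)*(-1/8703) - 1/7573/(41798 - 18298) = -5*(-105)*(-103)*(-1/8703) - 1/7573/23500 = -54075*(-1/8703) + (1/23500)*(-1/7573) = 18025/2901 - 1/177965500 = 3207828134599/516277915500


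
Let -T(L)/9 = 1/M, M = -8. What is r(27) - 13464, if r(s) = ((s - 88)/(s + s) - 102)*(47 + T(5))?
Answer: -7960513/432 ≈ -18427.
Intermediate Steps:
T(L) = 9/8 (T(L) = -9/(-8) = -9*(-1/8) = 9/8)
r(s) = -19635/4 + 385*(-88 + s)/(16*s) (r(s) = ((s - 88)/(s + s) - 102)*(47 + 9/8) = ((-88 + s)/((2*s)) - 102)*(385/8) = ((-88 + s)*(1/(2*s)) - 102)*(385/8) = ((-88 + s)/(2*s) - 102)*(385/8) = (-102 + (-88 + s)/(2*s))*(385/8) = -19635/4 + 385*(-88 + s)/(16*s))
r(27) - 13464 = (385/16)*(-88 - 203*27)/27 - 13464 = (385/16)*(1/27)*(-88 - 5481) - 13464 = (385/16)*(1/27)*(-5569) - 13464 = -2144065/432 - 13464 = -7960513/432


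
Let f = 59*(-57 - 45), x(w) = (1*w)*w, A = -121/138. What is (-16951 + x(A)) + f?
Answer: -437406995/19044 ≈ -22968.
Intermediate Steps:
A = -121/138 ≈ -0.87681
x(w) = w**2 (x(w) = w*w = w**2)
f = -6018 (f = 59*(-102) = -6018)
(-16951 + x(A)) + f = (-16951 + (-121/138)**2) - 6018 = (-16951 + 14641/19044) - 6018 = -322800203/19044 - 6018 = -437406995/19044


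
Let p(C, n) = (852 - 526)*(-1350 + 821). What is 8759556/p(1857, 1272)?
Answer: -4379778/86227 ≈ -50.794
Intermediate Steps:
p(C, n) = -172454 (p(C, n) = 326*(-529) = -172454)
8759556/p(1857, 1272) = 8759556/(-172454) = 8759556*(-1/172454) = -4379778/86227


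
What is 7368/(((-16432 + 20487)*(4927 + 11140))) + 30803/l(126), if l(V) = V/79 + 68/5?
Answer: 792712648679461/391040413370 ≈ 2027.2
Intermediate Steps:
l(V) = 68/5 + V/79 (l(V) = V*(1/79) + 68*(⅕) = V/79 + 68/5 = 68/5 + V/79)
7368/(((-16432 + 20487)*(4927 + 11140))) + 30803/l(126) = 7368/(((-16432 + 20487)*(4927 + 11140))) + 30803/(68/5 + (1/79)*126) = 7368/((4055*16067)) + 30803/(68/5 + 126/79) = 7368/65151685 + 30803/(6002/395) = 7368*(1/65151685) + 30803*(395/6002) = 7368/65151685 + 12167185/6002 = 792712648679461/391040413370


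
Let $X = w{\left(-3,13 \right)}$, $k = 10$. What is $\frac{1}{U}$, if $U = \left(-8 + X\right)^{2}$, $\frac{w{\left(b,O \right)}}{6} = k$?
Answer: $\frac{1}{2704} \approx 0.00036982$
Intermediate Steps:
$w{\left(b,O \right)} = 60$ ($w{\left(b,O \right)} = 6 \cdot 10 = 60$)
$X = 60$
$U = 2704$ ($U = \left(-8 + 60\right)^{2} = 52^{2} = 2704$)
$\frac{1}{U} = \frac{1}{2704}$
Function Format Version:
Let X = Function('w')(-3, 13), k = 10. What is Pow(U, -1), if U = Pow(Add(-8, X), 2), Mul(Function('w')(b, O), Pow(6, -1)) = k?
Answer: Rational(1, 2704) ≈ 0.00036982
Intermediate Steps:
Function('w')(b, O) = 60 (Function('w')(b, O) = Mul(6, 10) = 60)
X = 60
U = 2704 (U = Pow(Add(-8, 60), 2) = Pow(52, 2) = 2704)
Pow(U, -1) = Pow(2704, -1) = Rational(1, 2704)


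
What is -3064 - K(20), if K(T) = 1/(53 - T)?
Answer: -101113/33 ≈ -3064.0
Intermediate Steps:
-3064 - K(20) = -3064 - (-1)/(-53 + 20) = -3064 - (-1)/(-33) = -3064 - (-1)*(-1)/33 = -3064 - 1*1/33 = -3064 - 1/33 = -101113/33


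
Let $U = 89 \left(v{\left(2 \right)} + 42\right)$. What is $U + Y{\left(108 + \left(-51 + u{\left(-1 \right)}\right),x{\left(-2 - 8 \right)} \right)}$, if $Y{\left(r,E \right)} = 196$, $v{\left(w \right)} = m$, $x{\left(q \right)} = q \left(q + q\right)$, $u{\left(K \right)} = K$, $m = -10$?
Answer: $3044$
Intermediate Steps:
$x{\left(q \right)} = 2 q^{2}$ ($x{\left(q \right)} = q 2 q = 2 q^{2}$)
$v{\left(w \right)} = -10$
$U = 2848$ ($U = 89 \left(-10 + 42\right) = 89 \cdot 32 = 2848$)
$U + Y{\left(108 + \left(-51 + u{\left(-1 \right)}\right),x{\left(-2 - 8 \right)} \right)} = 2848 + 196 = 3044$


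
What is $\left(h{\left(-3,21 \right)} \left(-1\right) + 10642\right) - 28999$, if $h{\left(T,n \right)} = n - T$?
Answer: $-18381$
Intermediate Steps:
$\left(h{\left(-3,21 \right)} \left(-1\right) + 10642\right) - 28999 = \left(\left(21 - -3\right) \left(-1\right) + 10642\right) - 28999 = \left(\left(21 + 3\right) \left(-1\right) + 10642\right) - 28999 = \left(24 \left(-1\right) + 10642\right) - 28999 = \left(-24 + 10642\right) - 28999 = 10618 - 28999 = -18381$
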